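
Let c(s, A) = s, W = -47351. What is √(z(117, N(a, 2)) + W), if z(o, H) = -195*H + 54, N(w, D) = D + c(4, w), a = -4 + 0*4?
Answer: I*√48467 ≈ 220.15*I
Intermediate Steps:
a = -4 (a = -4 + 0 = -4)
N(w, D) = 4 + D (N(w, D) = D + 4 = 4 + D)
z(o, H) = 54 - 195*H
√(z(117, N(a, 2)) + W) = √((54 - 195*(4 + 2)) - 47351) = √((54 - 195*6) - 47351) = √((54 - 1170) - 47351) = √(-1116 - 47351) = √(-48467) = I*√48467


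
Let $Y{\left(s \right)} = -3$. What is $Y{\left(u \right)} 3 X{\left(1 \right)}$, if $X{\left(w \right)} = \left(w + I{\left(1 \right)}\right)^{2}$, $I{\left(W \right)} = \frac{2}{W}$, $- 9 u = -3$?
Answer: $-81$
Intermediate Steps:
$u = \frac{1}{3}$ ($u = \left(- \frac{1}{9}\right) \left(-3\right) = \frac{1}{3} \approx 0.33333$)
$X{\left(w \right)} = \left(2 + w\right)^{2}$ ($X{\left(w \right)} = \left(w + \frac{2}{1}\right)^{2} = \left(w + 2 \cdot 1\right)^{2} = \left(w + 2\right)^{2} = \left(2 + w\right)^{2}$)
$Y{\left(u \right)} 3 X{\left(1 \right)} = \left(-3\right) 3 \left(2 + 1\right)^{2} = - 9 \cdot 3^{2} = \left(-9\right) 9 = -81$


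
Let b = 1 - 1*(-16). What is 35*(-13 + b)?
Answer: 140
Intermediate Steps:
b = 17 (b = 1 + 16 = 17)
35*(-13 + b) = 35*(-13 + 17) = 35*4 = 140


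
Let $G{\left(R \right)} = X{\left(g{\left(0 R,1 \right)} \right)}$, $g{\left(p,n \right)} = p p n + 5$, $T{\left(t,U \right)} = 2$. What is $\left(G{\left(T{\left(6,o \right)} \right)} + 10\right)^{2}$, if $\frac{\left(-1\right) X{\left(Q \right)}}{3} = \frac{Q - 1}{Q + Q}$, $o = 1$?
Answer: $\frac{1936}{25} \approx 77.44$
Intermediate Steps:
$g{\left(p,n \right)} = 5 + n p^{2}$ ($g{\left(p,n \right)} = p^{2} n + 5 = n p^{2} + 5 = 5 + n p^{2}$)
$X{\left(Q \right)} = - \frac{3 \left(-1 + Q\right)}{2 Q}$ ($X{\left(Q \right)} = - 3 \frac{Q - 1}{Q + Q} = - 3 \frac{-1 + Q}{2 Q} = - \frac{3 \left(-1 + Q\right)}{2 Q}$)
$G{\left(R \right)} = - \frac{6}{5}$ ($G{\left(R \right)} = \frac{3 \left(1 - \left(5 + 1 \left(0 R\right)^{2}\right)\right)}{2 \left(5 + 1 \left(0 R\right)^{2}\right)} = \frac{3 \left(1 - \left(5 + 1 \cdot 0^{2}\right)\right)}{2 \left(5 + 1 \cdot 0^{2}\right)} = \frac{3 \left(1 - \left(5 + 1 \cdot 0\right)\right)}{2 \left(5 + 1 \cdot 0\right)} = \frac{3 \left(1 - \left(5 + 0\right)\right)}{2 \left(5 + 0\right)} = \frac{3 \left(1 - 5\right)}{2 \cdot 5} = \frac{3}{2} \cdot \frac{1}{5} \left(1 - 5\right) = \frac{3}{2} \cdot \frac{1}{5} \left(-4\right) = - \frac{6}{5}$)
$\left(G{\left(T{\left(6,o \right)} \right)} + 10\right)^{2} = \left(- \frac{6}{5} + 10\right)^{2} = \left(\frac{44}{5}\right)^{2} = \frac{1936}{25}$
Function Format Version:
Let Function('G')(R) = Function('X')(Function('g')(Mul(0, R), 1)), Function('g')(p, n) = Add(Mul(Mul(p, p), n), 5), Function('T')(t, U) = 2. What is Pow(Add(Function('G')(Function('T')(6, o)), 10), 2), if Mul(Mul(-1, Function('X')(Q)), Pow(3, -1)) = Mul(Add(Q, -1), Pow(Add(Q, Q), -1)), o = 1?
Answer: Rational(1936, 25) ≈ 77.440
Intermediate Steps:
Function('g')(p, n) = Add(5, Mul(n, Pow(p, 2))) (Function('g')(p, n) = Add(Mul(Pow(p, 2), n), 5) = Add(Mul(n, Pow(p, 2)), 5) = Add(5, Mul(n, Pow(p, 2))))
Function('X')(Q) = Mul(Rational(-3, 2), Pow(Q, -1), Add(-1, Q)) (Function('X')(Q) = Mul(-3, Mul(Add(Q, -1), Pow(Add(Q, Q), -1))) = Mul(-3, Mul(Add(-1, Q), Pow(Mul(2, Q), -1))) = Mul(-3, Mul(Add(-1, Q), Mul(Rational(1, 2), Pow(Q, -1)))) = Mul(-3, Mul(Rational(1, 2), Pow(Q, -1), Add(-1, Q))) = Mul(Rational(-3, 2), Pow(Q, -1), Add(-1, Q)))
Function('G')(R) = Rational(-6, 5) (Function('G')(R) = Mul(Rational(3, 2), Pow(Add(5, Mul(1, Pow(Mul(0, R), 2))), -1), Add(1, Mul(-1, Add(5, Mul(1, Pow(Mul(0, R), 2)))))) = Mul(Rational(3, 2), Pow(Add(5, Mul(1, Pow(0, 2))), -1), Add(1, Mul(-1, Add(5, Mul(1, Pow(0, 2)))))) = Mul(Rational(3, 2), Pow(Add(5, Mul(1, 0)), -1), Add(1, Mul(-1, Add(5, Mul(1, 0))))) = Mul(Rational(3, 2), Pow(Add(5, 0), -1), Add(1, Mul(-1, Add(5, 0)))) = Mul(Rational(3, 2), Pow(5, -1), Add(1, Mul(-1, 5))) = Mul(Rational(3, 2), Rational(1, 5), Add(1, -5)) = Mul(Rational(3, 2), Rational(1, 5), -4) = Rational(-6, 5))
Pow(Add(Function('G')(Function('T')(6, o)), 10), 2) = Pow(Add(Rational(-6, 5), 10), 2) = Pow(Rational(44, 5), 2) = Rational(1936, 25)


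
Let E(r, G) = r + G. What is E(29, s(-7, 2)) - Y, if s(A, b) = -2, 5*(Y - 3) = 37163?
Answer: -37043/5 ≈ -7408.6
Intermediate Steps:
Y = 37178/5 (Y = 3 + (⅕)*37163 = 3 + 37163/5 = 37178/5 ≈ 7435.6)
E(r, G) = G + r
E(29, s(-7, 2)) - Y = (-2 + 29) - 1*37178/5 = 27 - 37178/5 = -37043/5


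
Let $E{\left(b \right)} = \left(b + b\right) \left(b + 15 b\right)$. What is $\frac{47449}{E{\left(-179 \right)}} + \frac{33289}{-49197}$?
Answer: $- \frac{31797262715}{50442274464} \approx -0.63037$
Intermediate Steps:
$E{\left(b \right)} = 32 b^{2}$ ($E{\left(b \right)} = 2 b 16 b = 32 b^{2}$)
$\frac{47449}{E{\left(-179 \right)}} + \frac{33289}{-49197} = \frac{47449}{32 \left(-179\right)^{2}} + \frac{33289}{-49197} = \frac{47449}{32 \cdot 32041} + 33289 \left(- \frac{1}{49197}\right) = \frac{47449}{1025312} - \frac{33289}{49197} = - \frac{31797262715}{50442274464}$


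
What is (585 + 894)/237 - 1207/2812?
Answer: 1290963/222148 ≈ 5.8113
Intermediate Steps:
(585 + 894)/237 - 1207/2812 = 1479*(1/237) - 1207*1/2812 = 493/79 - 1207/2812 = 1290963/222148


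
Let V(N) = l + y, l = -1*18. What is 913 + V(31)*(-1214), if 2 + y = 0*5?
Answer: 25193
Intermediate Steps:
l = -18
y = -2 (y = -2 + 0*5 = -2 + 0 = -2)
V(N) = -20 (V(N) = -18 - 2 = -20)
913 + V(31)*(-1214) = 913 - 20*(-1214) = 913 + 24280 = 25193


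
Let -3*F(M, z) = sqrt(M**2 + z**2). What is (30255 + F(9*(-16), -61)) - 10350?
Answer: 19905 - sqrt(24457)/3 ≈ 19853.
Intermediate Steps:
F(M, z) = -sqrt(M**2 + z**2)/3
(30255 + F(9*(-16), -61)) - 10350 = (30255 - sqrt((9*(-16))**2 + (-61)**2)/3) - 10350 = (30255 - sqrt((-144)**2 + 3721)/3) - 10350 = (30255 - sqrt(20736 + 3721)/3) - 10350 = (30255 - sqrt(24457)/3) - 10350 = 19905 - sqrt(24457)/3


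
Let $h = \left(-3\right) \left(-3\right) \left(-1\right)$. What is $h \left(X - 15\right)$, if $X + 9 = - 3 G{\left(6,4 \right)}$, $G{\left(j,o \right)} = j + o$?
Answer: $486$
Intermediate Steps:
$h = -9$ ($h = 9 \left(-1\right) = -9$)
$X = -39$ ($X = -9 - 3 \left(6 + 4\right) = -9 - 30 = -39$)
$h \left(X - 15\right) = - 9 \left(-39 - 15\right) = \left(-9\right) \left(-54\right) = 486$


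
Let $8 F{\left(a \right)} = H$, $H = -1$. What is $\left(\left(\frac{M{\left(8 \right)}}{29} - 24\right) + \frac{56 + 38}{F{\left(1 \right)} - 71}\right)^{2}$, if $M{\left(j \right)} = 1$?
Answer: $\frac{174108411169}{272283001} \approx 639.44$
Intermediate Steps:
$F{\left(a \right)} = - \frac{1}{8}$ ($F{\left(a \right)} = \frac{1}{8} \left(-1\right) = - \frac{1}{8}$)
$\left(\left(\frac{M{\left(8 \right)}}{29} - 24\right) + \frac{56 + 38}{F{\left(1 \right)} - 71}\right)^{2} = \left(\left(1 \cdot \frac{1}{29} - 24\right) + \frac{56 + 38}{- \frac{1}{8} - 71}\right)^{2} = \left(\left(1 \cdot \frac{1}{29} - 24\right) + \frac{94}{- \frac{569}{8}}\right)^{2} = \left(\left(\frac{1}{29} - 24\right) + 94 \left(- \frac{8}{569}\right)\right)^{2} = \left(- \frac{695}{29} - \frac{752}{569}\right)^{2} = \left(- \frac{417263}{16501}\right)^{2} = \frac{174108411169}{272283001}$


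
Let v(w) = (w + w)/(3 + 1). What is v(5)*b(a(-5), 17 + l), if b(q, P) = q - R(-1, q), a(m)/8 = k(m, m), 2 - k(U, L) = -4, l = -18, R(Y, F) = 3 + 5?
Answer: 100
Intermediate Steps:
R(Y, F) = 8
k(U, L) = 6 (k(U, L) = 2 - 1*(-4) = 2 + 4 = 6)
a(m) = 48 (a(m) = 8*6 = 48)
v(w) = w/2 (v(w) = (2*w)/4 = (2*w)*(¼) = w/2)
b(q, P) = -8 + q (b(q, P) = q - 1*8 = q - 8 = -8 + q)
v(5)*b(a(-5), 17 + l) = ((½)*5)*(-8 + 48) = (5/2)*40 = 100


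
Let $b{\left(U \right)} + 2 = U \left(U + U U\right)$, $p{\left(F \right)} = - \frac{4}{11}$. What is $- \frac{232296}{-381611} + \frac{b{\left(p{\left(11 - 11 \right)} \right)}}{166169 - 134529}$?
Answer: $\frac{978167117259}{1607072298524} \approx 0.60866$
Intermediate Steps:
$p{\left(F \right)} = - \frac{4}{11}$ ($p{\left(F \right)} = \left(-4\right) \frac{1}{11} = - \frac{4}{11}$)
$b{\left(U \right)} = -2 + U \left(U + U^{2}\right)$ ($b{\left(U \right)} = -2 + U \left(U + U U\right) = -2 + U \left(U + U^{2}\right)$)
$- \frac{232296}{-381611} + \frac{b{\left(p{\left(11 - 11 \right)} \right)}}{166169 - 134529} = - \frac{232296}{-381611} + \frac{-2 + \left(- \frac{4}{11}\right)^{2} + \left(- \frac{4}{11}\right)^{3}}{166169 - 134529} = \left(-232296\right) \left(- \frac{1}{381611}\right) + \frac{-2 + \frac{16}{121} - \frac{64}{1331}}{31640} = \frac{232296}{381611} - \frac{255}{4211284} = \frac{978167117259}{1607072298524}$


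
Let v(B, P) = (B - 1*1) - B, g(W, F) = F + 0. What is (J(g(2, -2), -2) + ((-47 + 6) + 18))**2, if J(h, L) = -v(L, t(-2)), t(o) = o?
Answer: 484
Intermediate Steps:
g(W, F) = F
v(B, P) = -1 (v(B, P) = (B - 1) - B = (-1 + B) - B = -1)
J(h, L) = 1 (J(h, L) = -1*(-1) = 1)
(J(g(2, -2), -2) + ((-47 + 6) + 18))**2 = (1 + ((-47 + 6) + 18))**2 = (1 + (-41 + 18))**2 = (1 - 23)**2 = (-22)**2 = 484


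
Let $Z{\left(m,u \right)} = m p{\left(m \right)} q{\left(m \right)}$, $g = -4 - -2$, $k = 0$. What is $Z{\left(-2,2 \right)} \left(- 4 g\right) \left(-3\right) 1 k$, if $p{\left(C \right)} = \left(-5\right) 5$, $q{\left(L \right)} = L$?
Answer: $0$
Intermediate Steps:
$g = -2$ ($g = -4 + 2 = -2$)
$p{\left(C \right)} = -25$
$Z{\left(m,u \right)} = - 25 m^{2}$ ($Z{\left(m,u \right)} = m \left(-25\right) m = - 25 m m = - 25 m^{2}$)
$Z{\left(-2,2 \right)} \left(- 4 g\right) \left(-3\right) 1 k = - 25 \left(-2\right)^{2} \left(\left(-4\right) \left(-2\right)\right) \left(-3\right) 1 \cdot 0 = \left(-25\right) 4 \cdot 8 \left(\left(-3\right) 0\right) = \left(-100\right) 8 \cdot 0 = \left(-800\right) 0 = 0$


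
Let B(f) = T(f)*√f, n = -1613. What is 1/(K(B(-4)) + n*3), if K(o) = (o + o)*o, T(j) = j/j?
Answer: -1/4847 ≈ -0.00020631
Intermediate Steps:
T(j) = 1
B(f) = √f (B(f) = 1*√f = √f)
K(o) = 2*o² (K(o) = (2*o)*o = 2*o²)
1/(K(B(-4)) + n*3) = 1/(2*(√(-4))² - 1613*3) = 1/(2*(2*I)² - 4839) = 1/(2*(-4) - 4839) = 1/(-8 - 4839) = 1/(-4847) = -1/4847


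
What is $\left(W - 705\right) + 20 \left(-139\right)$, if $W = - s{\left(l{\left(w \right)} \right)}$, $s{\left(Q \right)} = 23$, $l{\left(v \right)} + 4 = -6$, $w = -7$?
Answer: $-3508$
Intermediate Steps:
$l{\left(v \right)} = -10$ ($l{\left(v \right)} = -4 - 6 = -10$)
$W = -23$ ($W = \left(-1\right) 23 = -23$)
$\left(W - 705\right) + 20 \left(-139\right) = \left(-23 - 705\right) + 20 \left(-139\right) = -728 - 2780 = -3508$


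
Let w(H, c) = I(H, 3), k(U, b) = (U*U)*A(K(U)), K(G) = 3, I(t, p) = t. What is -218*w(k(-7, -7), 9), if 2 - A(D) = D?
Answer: 10682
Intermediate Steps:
A(D) = 2 - D
k(U, b) = -U² (k(U, b) = (U*U)*(2 - 1*3) = U²*(2 - 3) = U²*(-1) = -U²)
w(H, c) = H
-218*w(k(-7, -7), 9) = -(-218)*(-7)² = -(-218)*49 = -218*(-49) = 10682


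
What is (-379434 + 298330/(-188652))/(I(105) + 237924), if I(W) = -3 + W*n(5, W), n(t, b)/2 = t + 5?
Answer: -35790640649/22640220846 ≈ -1.5808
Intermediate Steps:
n(t, b) = 10 + 2*t (n(t, b) = 2*(t + 5) = 2*(5 + t) = 10 + 2*t)
I(W) = -3 + 20*W (I(W) = -3 + W*(10 + 2*5) = -3 + W*(10 + 10) = -3 + W*20 = -3 + 20*W)
(-379434 + 298330/(-188652))/(I(105) + 237924) = (-379434 + 298330/(-188652))/((-3 + 20*105) + 237924) = (-379434 + 298330*(-1/188652))/((-3 + 2100) + 237924) = (-379434 - 149165/94326)/(2097 + 237924) = -35790640649/94326/240021 = -35790640649/94326*1/240021 = -35790640649/22640220846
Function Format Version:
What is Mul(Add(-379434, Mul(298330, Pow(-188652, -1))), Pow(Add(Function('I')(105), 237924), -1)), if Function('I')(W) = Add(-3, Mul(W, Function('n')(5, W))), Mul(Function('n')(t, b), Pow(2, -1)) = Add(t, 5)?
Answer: Rational(-35790640649, 22640220846) ≈ -1.5808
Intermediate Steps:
Function('n')(t, b) = Add(10, Mul(2, t)) (Function('n')(t, b) = Mul(2, Add(t, 5)) = Mul(2, Add(5, t)) = Add(10, Mul(2, t)))
Function('I')(W) = Add(-3, Mul(20, W)) (Function('I')(W) = Add(-3, Mul(W, Add(10, Mul(2, 5)))) = Add(-3, Mul(W, Add(10, 10))) = Add(-3, Mul(W, 20)) = Add(-3, Mul(20, W)))
Mul(Add(-379434, Mul(298330, Pow(-188652, -1))), Pow(Add(Function('I')(105), 237924), -1)) = Mul(Add(-379434, Mul(298330, Pow(-188652, -1))), Pow(Add(Add(-3, Mul(20, 105)), 237924), -1)) = Mul(Add(-379434, Mul(298330, Rational(-1, 188652))), Pow(Add(Add(-3, 2100), 237924), -1)) = Mul(Add(-379434, Rational(-149165, 94326)), Pow(Add(2097, 237924), -1)) = Mul(Rational(-35790640649, 94326), Pow(240021, -1)) = Mul(Rational(-35790640649, 94326), Rational(1, 240021)) = Rational(-35790640649, 22640220846)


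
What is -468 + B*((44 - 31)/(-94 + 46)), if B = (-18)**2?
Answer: -2223/4 ≈ -555.75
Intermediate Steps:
B = 324
-468 + B*((44 - 31)/(-94 + 46)) = -468 + 324*((44 - 31)/(-94 + 46)) = -468 + 324*(13/(-48)) = -468 + 324*(13*(-1/48)) = -468 + 324*(-13/48) = -468 - 351/4 = -2223/4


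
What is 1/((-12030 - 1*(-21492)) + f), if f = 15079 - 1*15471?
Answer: 1/9070 ≈ 0.00011025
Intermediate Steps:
f = -392 (f = 15079 - 15471 = -392)
1/((-12030 - 1*(-21492)) + f) = 1/((-12030 - 1*(-21492)) - 392) = 1/((-12030 + 21492) - 392) = 1/(9462 - 392) = 1/9070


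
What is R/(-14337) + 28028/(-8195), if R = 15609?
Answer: -16053127/3560355 ≈ -4.5089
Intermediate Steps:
R/(-14337) + 28028/(-8195) = 15609/(-14337) + 28028/(-8195) = 15609*(-1/14337) + 28028*(-1/8195) = -5203/4779 - 2548/745 = -16053127/3560355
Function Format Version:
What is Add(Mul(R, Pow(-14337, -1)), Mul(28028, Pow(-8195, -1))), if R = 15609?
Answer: Rational(-16053127, 3560355) ≈ -4.5089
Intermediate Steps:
Add(Mul(R, Pow(-14337, -1)), Mul(28028, Pow(-8195, -1))) = Add(Mul(15609, Pow(-14337, -1)), Mul(28028, Pow(-8195, -1))) = Add(Mul(15609, Rational(-1, 14337)), Mul(28028, Rational(-1, 8195))) = Add(Rational(-5203, 4779), Rational(-2548, 745)) = Rational(-16053127, 3560355)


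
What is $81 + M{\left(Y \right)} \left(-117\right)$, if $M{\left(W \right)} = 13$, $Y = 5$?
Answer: $-1440$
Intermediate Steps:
$81 + M{\left(Y \right)} \left(-117\right) = 81 + 13 \left(-117\right) = 81 - 1521 = -1440$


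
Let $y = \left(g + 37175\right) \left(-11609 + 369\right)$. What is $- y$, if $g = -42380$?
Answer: $-58504200$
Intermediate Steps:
$y = 58504200$ ($y = \left(-42380 + 37175\right) \left(-11609 + 369\right) = \left(-5205\right) \left(-11240\right) = 58504200$)
$- y = \left(-1\right) 58504200 = -58504200$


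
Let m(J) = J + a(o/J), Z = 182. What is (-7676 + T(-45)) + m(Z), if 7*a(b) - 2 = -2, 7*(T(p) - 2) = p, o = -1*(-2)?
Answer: -52489/7 ≈ -7498.4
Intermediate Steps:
o = 2
T(p) = 2 + p/7
a(b) = 0 (a(b) = 2/7 + (⅐)*(-2) = 2/7 - 2/7 = 0)
m(J) = J (m(J) = J + 0 = J)
(-7676 + T(-45)) + m(Z) = (-7676 + (2 + (⅐)*(-45))) + 182 = (-7676 + (2 - 45/7)) + 182 = (-7676 - 31/7) + 182 = -53763/7 + 182 = -52489/7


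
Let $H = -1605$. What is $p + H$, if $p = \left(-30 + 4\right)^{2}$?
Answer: $-929$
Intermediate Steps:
$p = 676$ ($p = \left(-26\right)^{2} = 676$)
$p + H = 676 - 1605 = -929$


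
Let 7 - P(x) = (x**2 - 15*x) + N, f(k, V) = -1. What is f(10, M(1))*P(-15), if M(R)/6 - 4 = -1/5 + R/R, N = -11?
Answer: 432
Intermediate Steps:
M(R) = 144/5 (M(R) = 24 + 6*(-1/5 + R/R) = 24 + 6*(-1*1/5 + 1) = 24 + 6*(-1/5 + 1) = 24 + 6*(4/5) = 24 + 24/5 = 144/5)
P(x) = 18 - x**2 + 15*x (P(x) = 7 - ((x**2 - 15*x) - 11) = 7 - (-11 + x**2 - 15*x) = 7 + (11 - x**2 + 15*x) = 18 - x**2 + 15*x)
f(10, M(1))*P(-15) = -(18 - 1*(-15)**2 + 15*(-15)) = -(18 - 1*225 - 225) = -(18 - 225 - 225) = -1*(-432) = 432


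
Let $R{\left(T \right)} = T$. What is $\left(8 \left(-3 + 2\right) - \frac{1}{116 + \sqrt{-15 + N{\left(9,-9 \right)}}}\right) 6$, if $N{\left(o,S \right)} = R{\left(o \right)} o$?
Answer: $- \frac{321708}{6695} + \frac{3 \sqrt{66}}{6695} \approx -48.048$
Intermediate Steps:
$N{\left(o,S \right)} = o^{2}$ ($N{\left(o,S \right)} = o o = o^{2}$)
$\left(8 \left(-3 + 2\right) - \frac{1}{116 + \sqrt{-15 + N{\left(9,-9 \right)}}}\right) 6 = \left(8 \left(-3 + 2\right) - \frac{1}{116 + \sqrt{-15 + 9^{2}}}\right) 6 = \left(8 \left(-1\right) - \frac{1}{116 + \sqrt{-15 + 81}}\right) 6 = \left(-8 - \frac{1}{116 + \sqrt{66}}\right) 6 = -48 - \frac{6}{116 + \sqrt{66}}$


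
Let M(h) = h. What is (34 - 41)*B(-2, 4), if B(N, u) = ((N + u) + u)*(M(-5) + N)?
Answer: 294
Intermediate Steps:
B(N, u) = (-5 + N)*(N + 2*u) (B(N, u) = ((N + u) + u)*(-5 + N) = (N + 2*u)*(-5 + N) = (-5 + N)*(N + 2*u))
(34 - 41)*B(-2, 4) = (34 - 41)*((-2)**2 - 10*4 - 5*(-2) + 2*(-2)*4) = -7*(4 - 40 + 10 - 16) = -7*(-42) = 294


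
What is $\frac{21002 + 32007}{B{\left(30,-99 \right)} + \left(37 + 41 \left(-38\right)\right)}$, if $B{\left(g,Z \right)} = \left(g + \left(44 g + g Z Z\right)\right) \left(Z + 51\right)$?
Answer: $- \frac{53009}{14179761} \approx -0.0037384$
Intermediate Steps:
$B{\left(g,Z \right)} = \left(51 + Z\right) \left(45 g + g Z^{2}\right)$ ($B{\left(g,Z \right)} = \left(g + \left(44 g + Z g Z\right)\right) \left(51 + Z\right) = \left(g + \left(44 g + g Z^{2}\right)\right) \left(51 + Z\right) = \left(45 g + g Z^{2}\right) \left(51 + Z\right) = \left(51 + Z\right) \left(45 g + g Z^{2}\right)$)
$\frac{21002 + 32007}{B{\left(30,-99 \right)} + \left(37 + 41 \left(-38\right)\right)} = \frac{21002 + 32007}{30 \left(2295 + \left(-99\right)^{3} + 45 \left(-99\right) + 51 \left(-99\right)^{2}\right) + \left(37 + 41 \left(-38\right)\right)} = \frac{53009}{30 \left(2295 - 970299 - 4455 + 51 \cdot 9801\right) + \left(37 - 1558\right)} = \frac{53009}{30 \left(2295 - 970299 - 4455 + 499851\right) - 1521} = \frac{53009}{30 \left(-472608\right) - 1521} = \frac{53009}{-14178240 - 1521} = \frac{53009}{-14179761} = 53009 \left(- \frac{1}{14179761}\right) = - \frac{53009}{14179761}$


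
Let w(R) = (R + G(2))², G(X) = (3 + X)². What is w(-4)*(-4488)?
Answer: -1979208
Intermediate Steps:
w(R) = (25 + R)² (w(R) = (R + (3 + 2)²)² = (R + 5²)² = (R + 25)² = (25 + R)²)
w(-4)*(-4488) = (25 - 4)²*(-4488) = 21²*(-4488) = 441*(-4488) = -1979208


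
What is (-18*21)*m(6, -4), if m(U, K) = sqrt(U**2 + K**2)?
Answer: -756*sqrt(13) ≈ -2725.8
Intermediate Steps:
m(U, K) = sqrt(K**2 + U**2)
(-18*21)*m(6, -4) = (-18*21)*sqrt((-4)**2 + 6**2) = -378*sqrt(16 + 36) = -756*sqrt(13)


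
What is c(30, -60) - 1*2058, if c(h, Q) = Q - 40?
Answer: -2158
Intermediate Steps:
c(h, Q) = -40 + Q
c(30, -60) - 1*2058 = (-40 - 60) - 1*2058 = -100 - 2058 = -2158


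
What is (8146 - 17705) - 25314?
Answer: -34873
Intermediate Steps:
(8146 - 17705) - 25314 = -9559 - 25314 = -34873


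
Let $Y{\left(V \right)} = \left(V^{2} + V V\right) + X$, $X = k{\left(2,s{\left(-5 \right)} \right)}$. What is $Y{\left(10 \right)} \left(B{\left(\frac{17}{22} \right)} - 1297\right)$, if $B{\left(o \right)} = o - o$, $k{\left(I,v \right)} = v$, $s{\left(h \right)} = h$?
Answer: $-252915$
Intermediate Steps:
$X = -5$
$B{\left(o \right)} = 0$
$Y{\left(V \right)} = -5 + 2 V^{2}$ ($Y{\left(V \right)} = \left(V^{2} + V V\right) - 5 = \left(V^{2} + V^{2}\right) - 5 = 2 V^{2} - 5 = -5 + 2 V^{2}$)
$Y{\left(10 \right)} \left(B{\left(\frac{17}{22} \right)} - 1297\right) = \left(-5 + 2 \cdot 10^{2}\right) \left(0 - 1297\right) = \left(-5 + 2 \cdot 100\right) \left(-1297\right) = \left(-5 + 200\right) \left(-1297\right) = 195 \left(-1297\right) = -252915$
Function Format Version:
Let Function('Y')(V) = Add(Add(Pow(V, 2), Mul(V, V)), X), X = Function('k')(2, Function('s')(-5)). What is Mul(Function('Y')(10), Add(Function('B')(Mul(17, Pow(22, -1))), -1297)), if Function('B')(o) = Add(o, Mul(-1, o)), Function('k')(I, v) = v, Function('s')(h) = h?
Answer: -252915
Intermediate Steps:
X = -5
Function('B')(o) = 0
Function('Y')(V) = Add(-5, Mul(2, Pow(V, 2))) (Function('Y')(V) = Add(Add(Pow(V, 2), Mul(V, V)), -5) = Add(Add(Pow(V, 2), Pow(V, 2)), -5) = Add(Mul(2, Pow(V, 2)), -5) = Add(-5, Mul(2, Pow(V, 2))))
Mul(Function('Y')(10), Add(Function('B')(Mul(17, Pow(22, -1))), -1297)) = Mul(Add(-5, Mul(2, Pow(10, 2))), Add(0, -1297)) = Mul(Add(-5, Mul(2, 100)), -1297) = Mul(Add(-5, 200), -1297) = Mul(195, -1297) = -252915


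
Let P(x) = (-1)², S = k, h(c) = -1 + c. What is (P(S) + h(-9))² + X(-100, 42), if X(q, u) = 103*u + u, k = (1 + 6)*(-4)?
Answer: 4449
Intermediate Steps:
k = -28 (k = 7*(-4) = -28)
X(q, u) = 104*u
S = -28
P(x) = 1
(P(S) + h(-9))² + X(-100, 42) = (1 + (-1 - 9))² + 104*42 = (1 - 10)² + 4368 = (-9)² + 4368 = 81 + 4368 = 4449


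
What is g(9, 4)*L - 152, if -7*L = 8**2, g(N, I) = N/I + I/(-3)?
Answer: -3368/21 ≈ -160.38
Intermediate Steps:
g(N, I) = -I/3 + N/I (g(N, I) = N/I + I*(-1/3) = N/I - I/3 = -I/3 + N/I)
L = -64/7 (L = -1/7*8**2 = -1/7*64 = -64/7 ≈ -9.1429)
g(9, 4)*L - 152 = (-1/3*4 + 9/4)*(-64/7) - 152 = (-4/3 + 9*(1/4))*(-64/7) - 152 = (-4/3 + 9/4)*(-64/7) - 152 = (11/12)*(-64/7) - 152 = -176/21 - 152 = -3368/21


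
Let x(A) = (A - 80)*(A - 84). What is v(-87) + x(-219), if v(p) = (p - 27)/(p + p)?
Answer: 2627332/29 ≈ 90598.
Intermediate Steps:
v(p) = (-27 + p)/(2*p) (v(p) = (-27 + p)/((2*p)) = (-27 + p)*(1/(2*p)) = (-27 + p)/(2*p))
x(A) = (-84 + A)*(-80 + A) (x(A) = (-80 + A)*(-84 + A) = (-84 + A)*(-80 + A))
v(-87) + x(-219) = (½)*(-27 - 87)/(-87) + (6720 + (-219)² - 164*(-219)) = (½)*(-1/87)*(-114) + (6720 + 47961 + 35916) = 19/29 + 90597 = 2627332/29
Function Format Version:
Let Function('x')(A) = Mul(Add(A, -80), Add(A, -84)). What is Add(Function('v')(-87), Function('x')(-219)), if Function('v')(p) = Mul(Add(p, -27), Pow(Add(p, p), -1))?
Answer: Rational(2627332, 29) ≈ 90598.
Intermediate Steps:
Function('v')(p) = Mul(Rational(1, 2), Pow(p, -1), Add(-27, p)) (Function('v')(p) = Mul(Add(-27, p), Pow(Mul(2, p), -1)) = Mul(Add(-27, p), Mul(Rational(1, 2), Pow(p, -1))) = Mul(Rational(1, 2), Pow(p, -1), Add(-27, p)))
Function('x')(A) = Mul(Add(-84, A), Add(-80, A)) (Function('x')(A) = Mul(Add(-80, A), Add(-84, A)) = Mul(Add(-84, A), Add(-80, A)))
Add(Function('v')(-87), Function('x')(-219)) = Add(Mul(Rational(1, 2), Pow(-87, -1), Add(-27, -87)), Add(6720, Pow(-219, 2), Mul(-164, -219))) = Add(Mul(Rational(1, 2), Rational(-1, 87), -114), Add(6720, 47961, 35916)) = Add(Rational(19, 29), 90597) = Rational(2627332, 29)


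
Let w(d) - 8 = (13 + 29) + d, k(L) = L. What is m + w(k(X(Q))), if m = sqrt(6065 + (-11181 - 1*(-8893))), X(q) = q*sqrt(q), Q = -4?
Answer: 50 + sqrt(3777) - 8*I ≈ 111.46 - 8.0*I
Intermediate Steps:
X(q) = q**(3/2)
w(d) = 50 + d (w(d) = 8 + ((13 + 29) + d) = 8 + (42 + d) = 50 + d)
m = sqrt(3777) (m = sqrt(6065 + (-11181 + 8893)) = sqrt(6065 - 2288) = sqrt(3777) ≈ 61.457)
m + w(k(X(Q))) = sqrt(3777) + (50 + (-4)**(3/2)) = sqrt(3777) + (50 - 8*I) = 50 + sqrt(3777) - 8*I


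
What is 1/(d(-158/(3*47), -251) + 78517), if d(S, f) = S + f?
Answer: 141/11035348 ≈ 1.2777e-5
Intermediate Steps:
1/(d(-158/(3*47), -251) + 78517) = 1/((-158/(3*47) - 251) + 78517) = 1/((-158/141 - 251) + 78517) = 1/(-35549/141 + 78517) = 1/(11035348/141) = 141/11035348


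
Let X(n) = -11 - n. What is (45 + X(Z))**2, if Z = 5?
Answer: 841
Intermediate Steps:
(45 + X(Z))**2 = (45 + (-11 - 1*5))**2 = (45 + (-11 - 5))**2 = (45 - 16)**2 = 29**2 = 841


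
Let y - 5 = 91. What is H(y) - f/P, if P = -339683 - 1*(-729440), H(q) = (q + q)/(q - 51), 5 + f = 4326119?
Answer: -13315754/1948785 ≈ -6.8328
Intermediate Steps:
y = 96 (y = 5 + 91 = 96)
f = 4326114 (f = -5 + 4326119 = 4326114)
H(q) = 2*q/(-51 + q) (H(q) = (2*q)/(-51 + q) = 2*q/(-51 + q))
P = 389757 (P = -339683 + 729440 = 389757)
H(y) - f/P = 2*96/(-51 + 96) - 4326114/389757 = 2*96/45 - 4326114/389757 = 2*96*(1/45) - 1*1442038/129919 = 64/15 - 1442038/129919 = -13315754/1948785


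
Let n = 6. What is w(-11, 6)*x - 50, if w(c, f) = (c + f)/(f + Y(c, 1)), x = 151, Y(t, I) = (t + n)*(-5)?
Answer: -2305/31 ≈ -74.355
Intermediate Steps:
Y(t, I) = -30 - 5*t (Y(t, I) = (t + 6)*(-5) = (6 + t)*(-5) = -30 - 5*t)
w(c, f) = (c + f)/(-30 + f - 5*c) (w(c, f) = (c + f)/(f + (-30 - 5*c)) = (c + f)/(-30 + f - 5*c))
w(-11, 6)*x - 50 = ((-1*(-11) - 1*6)/(30 - 1*6 + 5*(-11)))*151 - 50 = ((11 - 6)/(30 - 6 - 55))*151 - 50 = (5/(-31))*151 - 50 = -1/31*5*151 - 50 = -5/31*151 - 50 = -755/31 - 50 = -2305/31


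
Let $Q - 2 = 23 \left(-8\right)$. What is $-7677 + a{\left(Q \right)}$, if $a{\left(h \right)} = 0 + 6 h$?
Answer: $-8769$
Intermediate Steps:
$Q = -182$ ($Q = 2 + 23 \left(-8\right) = 2 - 184 = -182$)
$a{\left(h \right)} = 6 h$
$-7677 + a{\left(Q \right)} = -7677 + 6 \left(-182\right) = -7677 - 1092 = -8769$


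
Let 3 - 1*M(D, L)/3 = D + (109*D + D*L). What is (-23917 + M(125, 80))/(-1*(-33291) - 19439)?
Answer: -47579/6926 ≈ -6.8696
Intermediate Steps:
M(D, L) = 9 - 330*D - 3*D*L (M(D, L) = 9 - 3*(D + (109*D + D*L)) = 9 - 3*(110*D + D*L) = 9 + (-330*D - 3*D*L) = 9 - 330*D - 3*D*L)
(-23917 + M(125, 80))/(-1*(-33291) - 19439) = (-23917 + (9 - 330*125 - 3*125*80))/(-1*(-33291) - 19439) = (-23917 + (9 - 41250 - 30000))/(33291 - 19439) = (-23917 - 71241)/13852 = -95158*1/13852 = -47579/6926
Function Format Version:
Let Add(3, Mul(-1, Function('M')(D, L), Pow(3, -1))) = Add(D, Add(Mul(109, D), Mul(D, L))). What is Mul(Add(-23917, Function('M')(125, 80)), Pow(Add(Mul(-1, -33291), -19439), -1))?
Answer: Rational(-47579, 6926) ≈ -6.8696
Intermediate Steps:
Function('M')(D, L) = Add(9, Mul(-330, D), Mul(-3, D, L)) (Function('M')(D, L) = Add(9, Mul(-3, Add(D, Add(Mul(109, D), Mul(D, L))))) = Add(9, Mul(-3, Add(Mul(110, D), Mul(D, L)))) = Add(9, Add(Mul(-330, D), Mul(-3, D, L))) = Add(9, Mul(-330, D), Mul(-3, D, L)))
Mul(Add(-23917, Function('M')(125, 80)), Pow(Add(Mul(-1, -33291), -19439), -1)) = Mul(Add(-23917, Add(9, Mul(-330, 125), Mul(-3, 125, 80))), Pow(Add(Mul(-1, -33291), -19439), -1)) = Mul(Add(-23917, Add(9, -41250, -30000)), Pow(Add(33291, -19439), -1)) = Mul(Add(-23917, -71241), Pow(13852, -1)) = Mul(-95158, Rational(1, 13852)) = Rational(-47579, 6926)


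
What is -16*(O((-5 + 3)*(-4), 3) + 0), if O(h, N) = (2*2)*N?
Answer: -192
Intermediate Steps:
O(h, N) = 4*N
-16*(O((-5 + 3)*(-4), 3) + 0) = -16*(4*3 + 0) = -16*(12 + 0) = -16*12 = -192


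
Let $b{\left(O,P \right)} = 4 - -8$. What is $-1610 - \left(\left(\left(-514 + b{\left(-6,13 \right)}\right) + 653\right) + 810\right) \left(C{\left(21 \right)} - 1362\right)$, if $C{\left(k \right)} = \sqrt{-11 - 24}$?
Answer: $1307272 - 961 i \sqrt{35} \approx 1.3073 \cdot 10^{6} - 5685.4 i$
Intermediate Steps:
$b{\left(O,P \right)} = 12$ ($b{\left(O,P \right)} = 4 + 8 = 12$)
$C{\left(k \right)} = i \sqrt{35}$ ($C{\left(k \right)} = \sqrt{-35} = i \sqrt{35}$)
$-1610 - \left(\left(\left(-514 + b{\left(-6,13 \right)}\right) + 653\right) + 810\right) \left(C{\left(21 \right)} - 1362\right) = -1610 - \left(\left(\left(-514 + 12\right) + 653\right) + 810\right) \left(i \sqrt{35} - 1362\right) = -1610 - \left(\left(-502 + 653\right) + 810\right) \left(-1362 + i \sqrt{35}\right) = -1610 - \left(151 + 810\right) \left(-1362 + i \sqrt{35}\right) = -1610 - 961 \left(-1362 + i \sqrt{35}\right) = -1610 - \left(-1308882 + 961 i \sqrt{35}\right) = -1610 + \left(1308882 - 961 i \sqrt{35}\right) = 1307272 - 961 i \sqrt{35}$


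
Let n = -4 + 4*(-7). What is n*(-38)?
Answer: 1216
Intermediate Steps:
n = -32 (n = -4 - 28 = -32)
n*(-38) = -32*(-38) = 1216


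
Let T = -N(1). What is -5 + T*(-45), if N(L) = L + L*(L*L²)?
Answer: 85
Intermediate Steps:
N(L) = L + L⁴ (N(L) = L + L*L³ = L + L⁴)
T = -2 (T = -(1 + 1⁴) = -(1 + 1) = -1*2 = -2)
-5 + T*(-45) = -5 - 2*(-45) = -5 + 90 = 85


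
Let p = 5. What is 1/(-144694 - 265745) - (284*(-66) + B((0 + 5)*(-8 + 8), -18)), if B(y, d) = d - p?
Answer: 7702708712/410439 ≈ 18767.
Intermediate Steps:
B(y, d) = -5 + d (B(y, d) = d - 1*5 = d - 5 = -5 + d)
1/(-144694 - 265745) - (284*(-66) + B((0 + 5)*(-8 + 8), -18)) = 1/(-144694 - 265745) - (284*(-66) + (-5 - 18)) = 1/(-410439) - (-18744 - 23) = -1/410439 - 1*(-18767) = -1/410439 + 18767 = 7702708712/410439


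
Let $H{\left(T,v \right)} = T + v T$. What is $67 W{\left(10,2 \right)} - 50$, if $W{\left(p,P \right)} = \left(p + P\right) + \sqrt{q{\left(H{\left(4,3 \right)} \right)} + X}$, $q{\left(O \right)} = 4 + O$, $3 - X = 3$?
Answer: $754 + 134 \sqrt{5} \approx 1053.6$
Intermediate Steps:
$X = 0$ ($X = 3 - 3 = 0$)
$H{\left(T,v \right)} = T + T v$
$W{\left(p,P \right)} = P + p + 2 \sqrt{5}$ ($W{\left(p,P \right)} = \left(p + P\right) + \sqrt{\left(4 + 4 \left(1 + 3\right)\right) + 0} = \left(P + p\right) + \sqrt{\left(4 + 4 \cdot 4\right) + 0} = \left(P + p\right) + \sqrt{\left(4 + 16\right) + 0} = \left(P + p\right) + \sqrt{20 + 0} = \left(P + p\right) + \sqrt{20} = \left(P + p\right) + 2 \sqrt{5} = P + p + 2 \sqrt{5}$)
$67 W{\left(10,2 \right)} - 50 = 67 \left(2 + 10 + 2 \sqrt{5}\right) - 50 = 67 \left(12 + 2 \sqrt{5}\right) - 50 = \left(804 + 134 \sqrt{5}\right) - 50 = 754 + 134 \sqrt{5}$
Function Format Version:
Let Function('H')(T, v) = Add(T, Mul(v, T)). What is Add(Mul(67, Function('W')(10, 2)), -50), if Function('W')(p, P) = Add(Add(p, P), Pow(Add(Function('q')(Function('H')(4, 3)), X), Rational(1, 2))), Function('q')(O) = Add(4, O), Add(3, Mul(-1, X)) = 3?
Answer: Add(754, Mul(134, Pow(5, Rational(1, 2)))) ≈ 1053.6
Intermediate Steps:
X = 0 (X = Add(3, Mul(-1, 3)) = Add(3, -3) = 0)
Function('H')(T, v) = Add(T, Mul(T, v))
Function('W')(p, P) = Add(P, p, Mul(2, Pow(5, Rational(1, 2)))) (Function('W')(p, P) = Add(Add(p, P), Pow(Add(Add(4, Mul(4, Add(1, 3))), 0), Rational(1, 2))) = Add(Add(P, p), Pow(Add(Add(4, Mul(4, 4)), 0), Rational(1, 2))) = Add(Add(P, p), Pow(Add(Add(4, 16), 0), Rational(1, 2))) = Add(Add(P, p), Pow(Add(20, 0), Rational(1, 2))) = Add(Add(P, p), Pow(20, Rational(1, 2))) = Add(Add(P, p), Mul(2, Pow(5, Rational(1, 2)))) = Add(P, p, Mul(2, Pow(5, Rational(1, 2)))))
Add(Mul(67, Function('W')(10, 2)), -50) = Add(Mul(67, Add(2, 10, Mul(2, Pow(5, Rational(1, 2))))), -50) = Add(Mul(67, Add(12, Mul(2, Pow(5, Rational(1, 2))))), -50) = Add(Add(804, Mul(134, Pow(5, Rational(1, 2)))), -50) = Add(754, Mul(134, Pow(5, Rational(1, 2))))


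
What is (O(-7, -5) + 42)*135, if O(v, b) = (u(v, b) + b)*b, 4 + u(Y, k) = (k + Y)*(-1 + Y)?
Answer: -53055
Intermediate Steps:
u(Y, k) = -4 + (-1 + Y)*(Y + k) (u(Y, k) = -4 + (k + Y)*(-1 + Y) = -4 + (Y + k)*(-1 + Y) = -4 + (-1 + Y)*(Y + k))
O(v, b) = b*(-4 + v² - v + b*v) (O(v, b) = ((-4 + v² - v - b + v*b) + b)*b = ((-4 + v² - v - b + b*v) + b)*b = ((-4 + v² - b - v + b*v) + b)*b = (-4 + v² - v + b*v)*b = b*(-4 + v² - v + b*v))
(O(-7, -5) + 42)*135 = (-5*(-4 + (-7)² - 1*(-7) - 5*(-7)) + 42)*135 = (-5*(-4 + 49 + 7 + 35) + 42)*135 = (-5*87 + 42)*135 = (-435 + 42)*135 = -393*135 = -53055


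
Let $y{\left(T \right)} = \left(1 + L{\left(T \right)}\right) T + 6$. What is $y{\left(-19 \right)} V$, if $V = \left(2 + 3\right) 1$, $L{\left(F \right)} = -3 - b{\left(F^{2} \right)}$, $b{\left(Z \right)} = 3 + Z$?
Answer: $34800$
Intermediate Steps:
$L{\left(F \right)} = -6 - F^{2}$ ($L{\left(F \right)} = -3 - \left(3 + F^{2}\right) = -6 - F^{2}$)
$V = 5$ ($V = 5 \cdot 1 = 5$)
$y{\left(T \right)} = 6 + T \left(-5 - T^{2}\right)$ ($y{\left(T \right)} = \left(1 - \left(6 + T^{2}\right)\right) T + 6 = \left(-5 - T^{2}\right) T + 6 = T \left(-5 - T^{2}\right) + 6 = 6 + T \left(-5 - T^{2}\right)$)
$y{\left(-19 \right)} V = \left(6 - \left(-19\right)^{3} - -95\right) 5 = \left(6 - -6859 + 95\right) 5 = \left(6 + 6859 + 95\right) 5 = 6960 \cdot 5 = 34800$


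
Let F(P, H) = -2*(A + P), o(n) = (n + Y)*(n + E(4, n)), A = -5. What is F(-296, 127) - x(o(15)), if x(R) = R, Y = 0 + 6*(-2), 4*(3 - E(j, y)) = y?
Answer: 2237/4 ≈ 559.25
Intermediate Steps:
E(j, y) = 3 - y/4
Y = -12 (Y = 0 - 12 = -12)
o(n) = (-12 + n)*(3 + 3*n/4) (o(n) = (n - 12)*(n + (3 - n/4)) = (-12 + n)*(3 + 3*n/4))
F(P, H) = 10 - 2*P (F(P, H) = -2*(-5 + P) = 10 - 2*P)
F(-296, 127) - x(o(15)) = (10 - 2*(-296)) - (-36 - 6*15 + (¾)*15²) = (10 + 592) - (-36 - 90 + (¾)*225) = 602 - (-36 - 90 + 675/4) = 602 - 1*171/4 = 602 - 171/4 = 2237/4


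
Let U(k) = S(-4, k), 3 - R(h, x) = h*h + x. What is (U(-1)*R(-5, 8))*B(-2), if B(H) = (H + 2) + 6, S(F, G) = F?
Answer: 720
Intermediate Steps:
R(h, x) = 3 - x - h² (R(h, x) = 3 - (h*h + x) = 3 - (h² + x) = 3 - (x + h²) = 3 + (-x - h²) = 3 - x - h²)
U(k) = -4
B(H) = 8 + H (B(H) = (2 + H) + 6 = 8 + H)
(U(-1)*R(-5, 8))*B(-2) = (-4*(3 - 1*8 - 1*(-5)²))*(8 - 2) = -4*(3 - 8 - 1*25)*6 = -4*(3 - 8 - 25)*6 = -4*(-30)*6 = 120*6 = 720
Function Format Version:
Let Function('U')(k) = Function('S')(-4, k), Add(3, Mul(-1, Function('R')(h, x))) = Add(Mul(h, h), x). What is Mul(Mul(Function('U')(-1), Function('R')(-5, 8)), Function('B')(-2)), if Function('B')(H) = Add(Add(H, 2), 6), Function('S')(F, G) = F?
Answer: 720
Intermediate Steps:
Function('R')(h, x) = Add(3, Mul(-1, x), Mul(-1, Pow(h, 2))) (Function('R')(h, x) = Add(3, Mul(-1, Add(Mul(h, h), x))) = Add(3, Mul(-1, Add(Pow(h, 2), x))) = Add(3, Mul(-1, Add(x, Pow(h, 2)))) = Add(3, Add(Mul(-1, x), Mul(-1, Pow(h, 2)))) = Add(3, Mul(-1, x), Mul(-1, Pow(h, 2))))
Function('U')(k) = -4
Function('B')(H) = Add(8, H) (Function('B')(H) = Add(Add(2, H), 6) = Add(8, H))
Mul(Mul(Function('U')(-1), Function('R')(-5, 8)), Function('B')(-2)) = Mul(Mul(-4, Add(3, Mul(-1, 8), Mul(-1, Pow(-5, 2)))), Add(8, -2)) = Mul(Mul(-4, Add(3, -8, Mul(-1, 25))), 6) = Mul(Mul(-4, Add(3, -8, -25)), 6) = Mul(Mul(-4, -30), 6) = Mul(120, 6) = 720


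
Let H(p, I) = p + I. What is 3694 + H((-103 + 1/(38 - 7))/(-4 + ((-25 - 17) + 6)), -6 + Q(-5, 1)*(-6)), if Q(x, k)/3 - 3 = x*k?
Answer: 577619/155 ≈ 3726.6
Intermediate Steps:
Q(x, k) = 9 + 3*k*x (Q(x, k) = 9 + 3*(x*k) = 9 + 3*(k*x) = 9 + 3*k*x)
H(p, I) = I + p
3694 + H((-103 + 1/(38 - 7))/(-4 + ((-25 - 17) + 6)), -6 + Q(-5, 1)*(-6)) = 3694 + ((-6 + (9 + 3*1*(-5))*(-6)) + (-103 + 1/(38 - 7))/(-4 + ((-25 - 17) + 6))) = 3694 + ((-6 + (9 - 15)*(-6)) + (-103 + 1/31)/(-4 + (-42 + 6))) = 3694 + ((-6 - 6*(-6)) + (-103 + 1/31)/(-4 - 36)) = 3694 + ((-6 + 36) - 3192/31/(-40)) = 3694 + (30 - 3192/31*(-1/40)) = 3694 + (30 + 399/155) = 3694 + 5049/155 = 577619/155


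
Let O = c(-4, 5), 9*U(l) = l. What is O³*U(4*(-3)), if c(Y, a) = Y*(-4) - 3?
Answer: -8788/3 ≈ -2929.3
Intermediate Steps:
U(l) = l/9
c(Y, a) = -3 - 4*Y (c(Y, a) = -4*Y - 3 = -3 - 4*Y)
O = 13 (O = -3 - 4*(-4) = -3 + 16 = 13)
O³*U(4*(-3)) = 13³*((4*(-3))/9) = 2197*((⅑)*(-12)) = 2197*(-4/3) = -8788/3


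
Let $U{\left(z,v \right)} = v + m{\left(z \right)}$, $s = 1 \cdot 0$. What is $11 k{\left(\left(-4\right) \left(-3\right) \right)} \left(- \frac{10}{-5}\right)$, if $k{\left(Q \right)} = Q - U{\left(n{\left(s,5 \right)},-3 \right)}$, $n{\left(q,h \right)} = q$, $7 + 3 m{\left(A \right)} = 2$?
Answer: $\frac{1100}{3} \approx 366.67$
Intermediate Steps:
$s = 0$
$m{\left(A \right)} = - \frac{5}{3}$ ($m{\left(A \right)} = - \frac{7}{3} + \frac{1}{3} \cdot 2 = - \frac{7}{3} + \frac{2}{3} = - \frac{5}{3}$)
$U{\left(z,v \right)} = - \frac{5}{3} + v$ ($U{\left(z,v \right)} = v - \frac{5}{3} = - \frac{5}{3} + v$)
$k{\left(Q \right)} = \frac{14}{3} + Q$ ($k{\left(Q \right)} = Q - \left(- \frac{5}{3} - 3\right) = Q - - \frac{14}{3} = Q + \frac{14}{3} = \frac{14}{3} + Q$)
$11 k{\left(\left(-4\right) \left(-3\right) \right)} \left(- \frac{10}{-5}\right) = 11 \left(\frac{14}{3} - -12\right) \left(- \frac{10}{-5}\right) = 11 \left(\frac{14}{3} + 12\right) \left(\left(-10\right) \left(- \frac{1}{5}\right)\right) = 11 \cdot \frac{50}{3} \cdot 2 = \frac{550}{3} \cdot 2 = \frac{1100}{3}$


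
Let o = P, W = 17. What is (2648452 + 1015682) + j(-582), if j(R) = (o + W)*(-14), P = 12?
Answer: 3663728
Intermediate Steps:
o = 12
j(R) = -406 (j(R) = (12 + 17)*(-14) = 29*(-14) = -406)
(2648452 + 1015682) + j(-582) = (2648452 + 1015682) - 406 = 3664134 - 406 = 3663728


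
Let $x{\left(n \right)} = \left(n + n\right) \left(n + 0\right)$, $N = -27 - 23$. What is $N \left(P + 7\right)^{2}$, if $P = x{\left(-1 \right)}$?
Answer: $-4050$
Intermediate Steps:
$N = -50$ ($N = -27 - 23 = -50$)
$x{\left(n \right)} = 2 n^{2}$ ($x{\left(n \right)} = 2 n n = 2 n^{2}$)
$P = 2$ ($P = 2 \left(-1\right)^{2} = 2 \cdot 1 = 2$)
$N \left(P + 7\right)^{2} = - 50 \left(2 + 7\right)^{2} = - 50 \cdot 9^{2} = \left(-50\right) 81 = -4050$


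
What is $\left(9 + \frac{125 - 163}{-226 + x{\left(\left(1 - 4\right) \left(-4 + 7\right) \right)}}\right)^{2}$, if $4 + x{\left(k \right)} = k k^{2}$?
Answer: $\frac{75151561}{919681} \approx 81.715$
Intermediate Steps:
$x{\left(k \right)} = -4 + k^{3}$ ($x{\left(k \right)} = -4 + k k^{2} = -4 + k^{3}$)
$\left(9 + \frac{125 - 163}{-226 + x{\left(\left(1 - 4\right) \left(-4 + 7\right) \right)}}\right)^{2} = \left(9 + \frac{125 - 163}{-226 + \left(-4 + \left(\left(1 - 4\right) \left(-4 + 7\right)\right)^{3}\right)}\right)^{2} = \left(9 - \frac{38}{-226 + \left(-4 + \left(\left(-3\right) 3\right)^{3}\right)}\right)^{2} = \left(9 - \frac{38}{-226 + \left(-4 + \left(-9\right)^{3}\right)}\right)^{2} = \left(9 - \frac{38}{-226 - 733}\right)^{2} = \left(9 - \frac{38}{-959}\right)^{2} = \left(9 - - \frac{38}{959}\right)^{2} = \left(9 + \frac{38}{959}\right)^{2} = \left(\frac{8669}{959}\right)^{2} = \frac{75151561}{919681}$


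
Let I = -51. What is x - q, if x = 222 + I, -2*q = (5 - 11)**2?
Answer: 189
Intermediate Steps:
q = -18 (q = -(5 - 11)**2/2 = -1/2*(-6)**2 = -1/2*36 = -18)
x = 171 (x = 222 - 51 = 171)
x - q = 171 - 1*(-18) = 171 + 18 = 189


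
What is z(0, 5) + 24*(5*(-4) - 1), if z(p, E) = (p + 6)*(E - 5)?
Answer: -504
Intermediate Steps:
z(p, E) = (-5 + E)*(6 + p) (z(p, E) = (6 + p)*(-5 + E) = (-5 + E)*(6 + p))
z(0, 5) + 24*(5*(-4) - 1) = (-30 - 5*0 + 6*5 + 5*0) + 24*(5*(-4) - 1) = (-30 + 0 + 30 + 0) + 24*(-20 - 1) = 0 + 24*(-21) = 0 - 504 = -504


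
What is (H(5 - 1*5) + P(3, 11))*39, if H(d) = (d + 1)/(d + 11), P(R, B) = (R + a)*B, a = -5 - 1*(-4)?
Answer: 9477/11 ≈ 861.54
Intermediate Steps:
a = -1 (a = -5 + 4 = -1)
P(R, B) = B*(-1 + R) (P(R, B) = (R - 1)*B = (-1 + R)*B = B*(-1 + R))
H(d) = (1 + d)/(11 + d)
(H(5 - 1*5) + P(3, 11))*39 = ((1 + (5 - 1*5))/(11 + (5 - 1*5)) + 11*(-1 + 3))*39 = ((1 + (5 - 5))/(11 + (5 - 5)) + 11*2)*39 = ((1 + 0)/(11 + 0) + 22)*39 = (1/11 + 22)*39 = (243/11)*39 = 9477/11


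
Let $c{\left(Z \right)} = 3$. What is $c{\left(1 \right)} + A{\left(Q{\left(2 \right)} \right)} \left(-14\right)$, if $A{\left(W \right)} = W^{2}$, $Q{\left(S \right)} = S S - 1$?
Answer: $-123$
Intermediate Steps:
$Q{\left(S \right)} = -1 + S^{2}$ ($Q{\left(S \right)} = S^{2} - 1 = -1 + S^{2}$)
$c{\left(1 \right)} + A{\left(Q{\left(2 \right)} \right)} \left(-14\right) = 3 + \left(-1 + 2^{2}\right)^{2} \left(-14\right) = 3 + \left(-1 + 4\right)^{2} \left(-14\right) = 3 + 3^{2} \left(-14\right) = 3 + 9 \left(-14\right) = 3 - 126 = -123$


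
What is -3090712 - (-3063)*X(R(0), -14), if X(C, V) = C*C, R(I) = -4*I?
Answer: -3090712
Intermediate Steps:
X(C, V) = C²
-3090712 - (-3063)*X(R(0), -14) = -3090712 - (-3063)*(-4*0)² = -3090712 - (-3063)*0² = -3090712 - (-3063)*0 = -3090712 - 1*0 = -3090712 + 0 = -3090712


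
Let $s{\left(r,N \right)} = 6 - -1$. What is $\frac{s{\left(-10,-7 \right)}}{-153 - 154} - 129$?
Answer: $- \frac{39610}{307} \approx -129.02$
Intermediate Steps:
$s{\left(r,N \right)} = 7$ ($s{\left(r,N \right)} = 6 + 1 = 7$)
$\frac{s{\left(-10,-7 \right)}}{-153 - 154} - 129 = \frac{7}{-153 - 154} - 129 = \frac{7}{-307} - 129 = 7 \left(- \frac{1}{307}\right) - 129 = - \frac{7}{307} - 129 = - \frac{39610}{307}$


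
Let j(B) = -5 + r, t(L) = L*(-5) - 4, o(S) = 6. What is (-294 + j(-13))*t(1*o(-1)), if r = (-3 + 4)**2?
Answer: 10132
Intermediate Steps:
r = 1 (r = 1**2 = 1)
t(L) = -4 - 5*L (t(L) = -5*L - 4 = -4 - 5*L)
j(B) = -4 (j(B) = -5 + 1 = -4)
(-294 + j(-13))*t(1*o(-1)) = (-294 - 4)*(-4 - 5*6) = -298*(-4 - 5*6) = -298*(-4 - 30) = -298*(-34) = 10132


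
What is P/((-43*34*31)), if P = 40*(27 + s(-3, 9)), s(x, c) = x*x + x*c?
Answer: -180/22661 ≈ -0.0079432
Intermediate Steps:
s(x, c) = x**2 + c*x
P = 360 (P = 40*(27 - 3*(9 - 3)) = 40*(27 - 3*6) = 40*(27 - 18) = 40*9 = 360)
P/((-43*34*31)) = 360/((-43*34*31)) = 360/((-1462*31)) = 360/(-45322) = 360*(-1/45322) = -180/22661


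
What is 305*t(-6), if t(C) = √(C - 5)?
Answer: 305*I*√11 ≈ 1011.6*I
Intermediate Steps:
t(C) = √(-5 + C)
305*t(-6) = 305*√(-5 - 6) = 305*√(-11) = 305*(I*√11) = 305*I*√11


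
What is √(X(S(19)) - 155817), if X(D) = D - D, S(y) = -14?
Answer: 3*I*√17313 ≈ 394.74*I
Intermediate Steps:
X(D) = 0
√(X(S(19)) - 155817) = √(0 - 155817) = √(-155817) = 3*I*√17313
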